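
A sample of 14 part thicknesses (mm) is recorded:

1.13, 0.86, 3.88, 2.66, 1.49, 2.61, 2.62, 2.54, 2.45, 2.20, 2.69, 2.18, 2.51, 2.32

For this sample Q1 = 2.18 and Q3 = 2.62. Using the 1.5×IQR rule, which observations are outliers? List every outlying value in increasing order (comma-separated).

IQR = Q3 − Q1 = 2.62 − 2.18 = 0.44.
Lower fence = Q1 − 1.5·IQR = 2.18 − 0.66 = 1.52.
Upper fence = Q3 + 1.5·IQR = 2.62 + 0.66 = 3.28.
0.86 < 1.52 → outlier.
1.13 < 1.52 → outlier.
1.49 < 1.52 → outlier.
3.88 > 3.28 → outlier.
All remaining values lie within [1.52, 3.28].

0.86, 1.13, 1.49, 3.88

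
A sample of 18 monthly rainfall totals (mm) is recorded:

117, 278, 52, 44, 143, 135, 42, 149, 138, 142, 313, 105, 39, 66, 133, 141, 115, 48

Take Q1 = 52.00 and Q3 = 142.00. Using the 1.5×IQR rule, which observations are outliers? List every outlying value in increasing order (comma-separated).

IQR = Q3 − Q1 = 142.00 − 52.00 = 90.00.
Lower fence = Q1 − 1.5·IQR = 52.00 − 135.00 = -83.00.
Upper fence = Q3 + 1.5·IQR = 142.00 + 135.00 = 277.00.
278 > 277.00 → outlier.
313 > 277.00 → outlier.
All remaining values lie within [-83.00, 277.00].

278, 313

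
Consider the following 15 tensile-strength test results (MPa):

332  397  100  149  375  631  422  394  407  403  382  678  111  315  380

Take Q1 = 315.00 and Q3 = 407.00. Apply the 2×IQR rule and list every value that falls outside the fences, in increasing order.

100, 111, 631, 678

IQR = Q3 − Q1 = 407.00 − 315.00 = 92.00.
Lower fence = Q1 − 2·IQR = 315.00 − 184.00 = 131.00.
Upper fence = Q3 + 2·IQR = 407.00 + 184.00 = 591.00.
100 < 131.00 → outlier.
111 < 131.00 → outlier.
631 > 591.00 → outlier.
678 > 591.00 → outlier.
All remaining values lie within [131.00, 591.00].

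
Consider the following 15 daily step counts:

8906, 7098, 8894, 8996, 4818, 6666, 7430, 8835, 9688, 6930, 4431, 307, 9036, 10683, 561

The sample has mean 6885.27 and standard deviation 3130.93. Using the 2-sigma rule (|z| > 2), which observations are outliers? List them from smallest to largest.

Cutoffs at x̄ ± 2s: 6885.27 ± 2·3130.93 = [623.41, 13147.13].
307: z = -2.10, |z| > 2 → outlier.
561: z = -2.02, |z| > 2 → outlier.
Every other value lies within [623.41, 13147.13].

307, 561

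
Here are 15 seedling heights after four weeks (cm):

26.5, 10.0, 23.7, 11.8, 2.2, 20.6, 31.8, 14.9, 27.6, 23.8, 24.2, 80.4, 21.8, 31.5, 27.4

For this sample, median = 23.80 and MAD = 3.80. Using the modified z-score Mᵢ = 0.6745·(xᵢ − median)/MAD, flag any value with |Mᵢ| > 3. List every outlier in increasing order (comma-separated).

2.2, 80.4

|Mᵢ| > 3 ⇔ |xᵢ − 23.80| > 3·3.80/0.6745 = 16.90.
So outliers lie outside [6.90, 40.70].
2.2: M = -3.83 → outlier.
80.4: M = 10.05 → outlier.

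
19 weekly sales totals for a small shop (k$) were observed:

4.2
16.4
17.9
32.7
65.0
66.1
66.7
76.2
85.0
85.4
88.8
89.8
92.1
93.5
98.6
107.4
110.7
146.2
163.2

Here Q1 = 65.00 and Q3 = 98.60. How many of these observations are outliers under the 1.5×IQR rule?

2

IQR = 33.60; fences at 65.00 − 50.40 = 14.60 and 98.60 + 50.40 = 149.00.
Outside the cutoffs: 4.2, 163.2.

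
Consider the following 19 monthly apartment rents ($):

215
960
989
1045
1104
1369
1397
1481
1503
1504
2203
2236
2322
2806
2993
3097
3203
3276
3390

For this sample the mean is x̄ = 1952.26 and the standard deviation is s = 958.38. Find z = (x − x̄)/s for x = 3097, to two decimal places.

z = (3097 − 1952.26) / 958.38 = 1.19.

1.19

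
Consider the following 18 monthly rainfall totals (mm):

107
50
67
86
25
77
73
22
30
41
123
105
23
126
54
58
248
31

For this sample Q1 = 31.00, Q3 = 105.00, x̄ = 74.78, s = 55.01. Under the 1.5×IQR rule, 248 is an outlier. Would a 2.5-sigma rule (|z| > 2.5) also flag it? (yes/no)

z = (248 − 74.78) / 55.01 = 3.15.
|z| = 3.15 > 2.5.

yes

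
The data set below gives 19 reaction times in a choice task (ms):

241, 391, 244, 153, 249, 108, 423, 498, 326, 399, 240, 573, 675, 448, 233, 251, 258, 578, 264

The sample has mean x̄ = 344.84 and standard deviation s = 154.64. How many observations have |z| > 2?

1

Cutoffs: x̄ ± 2s = [35.56, 654.12].
Outside the cutoffs: 675.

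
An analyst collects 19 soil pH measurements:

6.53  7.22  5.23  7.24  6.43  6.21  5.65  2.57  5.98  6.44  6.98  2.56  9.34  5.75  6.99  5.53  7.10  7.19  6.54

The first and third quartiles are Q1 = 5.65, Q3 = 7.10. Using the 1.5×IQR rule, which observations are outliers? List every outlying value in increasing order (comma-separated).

IQR = Q3 − Q1 = 7.10 − 5.65 = 1.45.
Lower fence = Q1 − 1.5·IQR = 5.65 − 2.175 = 3.475.
Upper fence = Q3 + 1.5·IQR = 7.10 + 2.175 = 9.275.
2.56 < 3.475 → outlier.
2.57 < 3.475 → outlier.
9.34 > 9.275 → outlier.
All remaining values lie within [3.475, 9.275].

2.56, 2.57, 9.34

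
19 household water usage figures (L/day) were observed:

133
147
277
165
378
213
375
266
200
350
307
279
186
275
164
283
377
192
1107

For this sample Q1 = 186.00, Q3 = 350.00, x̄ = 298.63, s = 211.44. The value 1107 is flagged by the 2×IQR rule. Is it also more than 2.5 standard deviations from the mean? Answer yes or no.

z = (1107 − 298.63) / 211.44 = 3.82.
|z| = 3.82 > 2.5.

yes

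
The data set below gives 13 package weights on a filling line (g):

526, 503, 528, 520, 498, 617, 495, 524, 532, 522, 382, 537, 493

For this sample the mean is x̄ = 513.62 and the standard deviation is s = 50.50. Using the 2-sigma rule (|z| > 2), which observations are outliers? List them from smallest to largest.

Cutoffs at x̄ ± 2s: 513.62 ± 2·50.50 = [412.62, 614.62].
382: z = -2.61, |z| > 2 → outlier.
617: z = 2.05, |z| > 2 → outlier.
Every other value lies within [412.62, 614.62].

382, 617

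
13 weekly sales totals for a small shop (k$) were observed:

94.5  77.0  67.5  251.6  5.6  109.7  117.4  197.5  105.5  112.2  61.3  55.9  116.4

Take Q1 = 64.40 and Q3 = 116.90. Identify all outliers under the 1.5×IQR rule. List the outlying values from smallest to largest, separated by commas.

IQR = Q3 − Q1 = 116.90 − 64.40 = 52.50.
Lower fence = Q1 − 1.5·IQR = 64.40 − 78.75 = -14.35.
Upper fence = Q3 + 1.5·IQR = 116.90 + 78.75 = 195.65.
197.5 > 195.65 → outlier.
251.6 > 195.65 → outlier.
All remaining values lie within [-14.35, 195.65].

197.5, 251.6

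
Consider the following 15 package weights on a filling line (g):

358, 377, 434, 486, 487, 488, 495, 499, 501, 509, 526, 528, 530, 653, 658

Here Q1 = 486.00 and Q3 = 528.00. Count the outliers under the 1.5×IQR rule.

IQR = 42.00; fences at 486.00 − 63.00 = 423.00 and 528.00 + 63.00 = 591.00.
Outside the cutoffs: 358, 377, 653, 658.

4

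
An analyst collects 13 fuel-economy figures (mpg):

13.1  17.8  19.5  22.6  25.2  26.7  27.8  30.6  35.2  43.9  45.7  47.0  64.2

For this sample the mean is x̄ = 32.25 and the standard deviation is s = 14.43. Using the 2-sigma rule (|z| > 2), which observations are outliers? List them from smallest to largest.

64.2

Cutoffs at x̄ ± 2s: 32.25 ± 2·14.43 = [3.39, 61.11].
64.2: z = 2.21, |z| > 2 → outlier.
Every other value lies within [3.39, 61.11].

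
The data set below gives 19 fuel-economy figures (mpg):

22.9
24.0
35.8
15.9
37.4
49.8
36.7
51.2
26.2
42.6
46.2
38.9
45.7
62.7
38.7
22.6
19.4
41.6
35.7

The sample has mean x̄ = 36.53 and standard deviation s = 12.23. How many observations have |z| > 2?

1

Cutoffs: x̄ ± 2s = [12.07, 60.99].
Outside the cutoffs: 62.7.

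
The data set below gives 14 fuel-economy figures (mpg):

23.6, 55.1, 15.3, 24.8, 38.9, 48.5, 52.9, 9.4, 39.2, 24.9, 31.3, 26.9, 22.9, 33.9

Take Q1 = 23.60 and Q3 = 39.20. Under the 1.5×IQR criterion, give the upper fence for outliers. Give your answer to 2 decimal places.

62.60

IQR = Q3 − Q1 = 39.20 − 23.60 = 15.60.
Lower fence = Q1 − 1.5·IQR = 23.60 − 23.40 = 0.20.
Upper fence = Q3 + 1.5·IQR = 39.20 + 23.40 = 62.60.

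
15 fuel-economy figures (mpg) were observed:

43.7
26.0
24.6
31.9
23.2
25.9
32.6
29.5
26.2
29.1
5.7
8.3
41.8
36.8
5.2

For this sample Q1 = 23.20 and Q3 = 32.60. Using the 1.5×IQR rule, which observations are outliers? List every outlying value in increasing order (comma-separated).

5.2, 5.7, 8.3

IQR = Q3 − Q1 = 32.60 − 23.20 = 9.40.
Lower fence = Q1 − 1.5·IQR = 23.20 − 14.10 = 9.10.
Upper fence = Q3 + 1.5·IQR = 32.60 + 14.10 = 46.70.
5.2 < 9.10 → outlier.
5.7 < 9.10 → outlier.
8.3 < 9.10 → outlier.
All remaining values lie within [9.10, 46.70].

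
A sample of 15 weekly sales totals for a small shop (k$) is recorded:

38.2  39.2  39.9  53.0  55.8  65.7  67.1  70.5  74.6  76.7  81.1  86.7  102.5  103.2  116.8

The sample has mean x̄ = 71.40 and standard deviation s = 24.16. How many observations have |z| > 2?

0

Cutoffs: x̄ ± 2s = [23.08, 119.72].
Every value lies within the cutoffs.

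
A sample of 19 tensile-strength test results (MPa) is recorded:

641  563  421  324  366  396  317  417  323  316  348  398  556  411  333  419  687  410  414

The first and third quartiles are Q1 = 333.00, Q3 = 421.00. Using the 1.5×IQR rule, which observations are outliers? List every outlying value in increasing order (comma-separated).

556, 563, 641, 687

IQR = Q3 − Q1 = 421.00 − 333.00 = 88.00.
Lower fence = Q1 − 1.5·IQR = 333.00 − 132.00 = 201.00.
Upper fence = Q3 + 1.5·IQR = 421.00 + 132.00 = 553.00.
556 > 553.00 → outlier.
563 > 553.00 → outlier.
641 > 553.00 → outlier.
687 > 553.00 → outlier.
All remaining values lie within [201.00, 553.00].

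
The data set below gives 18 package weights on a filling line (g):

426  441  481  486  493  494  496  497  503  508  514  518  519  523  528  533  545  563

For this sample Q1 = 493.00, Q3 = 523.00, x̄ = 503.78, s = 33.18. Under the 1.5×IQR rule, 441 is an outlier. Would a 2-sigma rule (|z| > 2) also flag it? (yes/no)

z = (441 − 503.78) / 33.18 = -1.89.
|z| = 1.89 ≤ 2.

no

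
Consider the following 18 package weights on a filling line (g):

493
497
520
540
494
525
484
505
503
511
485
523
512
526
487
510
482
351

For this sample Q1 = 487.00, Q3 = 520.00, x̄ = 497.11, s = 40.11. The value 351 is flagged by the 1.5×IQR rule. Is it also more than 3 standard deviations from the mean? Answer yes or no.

z = (351 − 497.11) / 40.11 = -3.64.
|z| = 3.64 > 3.

yes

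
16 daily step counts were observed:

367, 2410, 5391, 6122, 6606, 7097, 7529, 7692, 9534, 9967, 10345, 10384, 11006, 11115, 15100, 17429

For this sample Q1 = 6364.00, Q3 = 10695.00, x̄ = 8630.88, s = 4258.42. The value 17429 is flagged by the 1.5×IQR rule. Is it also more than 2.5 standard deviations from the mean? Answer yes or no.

z = (17429 − 8630.88) / 4258.42 = 2.07.
|z| = 2.07 ≤ 2.5.

no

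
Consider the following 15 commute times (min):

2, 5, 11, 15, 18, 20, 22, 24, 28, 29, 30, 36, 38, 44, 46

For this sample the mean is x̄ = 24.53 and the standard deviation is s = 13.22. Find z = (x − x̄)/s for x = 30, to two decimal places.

z = (30 − 24.53) / 13.22 = 0.41.

0.41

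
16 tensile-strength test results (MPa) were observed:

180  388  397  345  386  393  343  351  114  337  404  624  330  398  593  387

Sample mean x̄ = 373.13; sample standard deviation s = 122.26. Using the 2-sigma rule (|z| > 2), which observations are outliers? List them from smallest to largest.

114, 624

Cutoffs at x̄ ± 2s: 373.13 ± 2·122.26 = [128.61, 617.65].
114: z = -2.12, |z| > 2 → outlier.
624: z = 2.05, |z| > 2 → outlier.
Every other value lies within [128.61, 617.65].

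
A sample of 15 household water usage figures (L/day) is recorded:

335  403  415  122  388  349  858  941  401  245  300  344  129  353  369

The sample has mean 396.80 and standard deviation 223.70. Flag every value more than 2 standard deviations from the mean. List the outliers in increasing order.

858, 941

Cutoffs at x̄ ± 2s: 396.80 ± 2·223.70 = [-50.60, 844.20].
858: z = 2.06, |z| > 2 → outlier.
941: z = 2.43, |z| > 2 → outlier.
Every other value lies within [-50.60, 844.20].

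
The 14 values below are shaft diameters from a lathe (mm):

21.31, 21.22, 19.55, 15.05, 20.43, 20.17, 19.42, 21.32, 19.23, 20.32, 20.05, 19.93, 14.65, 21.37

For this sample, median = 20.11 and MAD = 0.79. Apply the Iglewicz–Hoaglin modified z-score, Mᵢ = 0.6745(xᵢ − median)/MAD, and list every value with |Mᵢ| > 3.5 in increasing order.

|Mᵢ| > 3.5 ⇔ |xᵢ − 20.11| > 3.5·0.79/0.6745 = 4.10.
So outliers lie outside [16.01, 24.21].
14.65: M = -4.66 → outlier.
15.05: M = -4.32 → outlier.

14.65, 15.05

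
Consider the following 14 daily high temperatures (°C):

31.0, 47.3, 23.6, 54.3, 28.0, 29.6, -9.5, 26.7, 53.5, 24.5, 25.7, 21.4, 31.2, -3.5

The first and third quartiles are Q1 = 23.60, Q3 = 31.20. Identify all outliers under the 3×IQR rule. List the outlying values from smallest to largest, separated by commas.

-9.5, -3.5, 54.3

IQR = Q3 − Q1 = 31.20 − 23.60 = 7.60.
Lower fence = Q1 − 3·IQR = 23.60 − 22.80 = 0.80.
Upper fence = Q3 + 3·IQR = 31.20 + 22.80 = 54.00.
-9.5 < 0.80 → outlier.
-3.5 < 0.80 → outlier.
54.3 > 54.00 → outlier.
All remaining values lie within [0.80, 54.00].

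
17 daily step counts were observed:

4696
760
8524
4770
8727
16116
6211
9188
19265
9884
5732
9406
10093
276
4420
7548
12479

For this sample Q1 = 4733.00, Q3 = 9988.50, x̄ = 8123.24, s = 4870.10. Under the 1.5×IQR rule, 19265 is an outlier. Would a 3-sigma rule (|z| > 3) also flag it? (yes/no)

z = (19265 − 8123.24) / 4870.10 = 2.29.
|z| = 2.29 ≤ 3.

no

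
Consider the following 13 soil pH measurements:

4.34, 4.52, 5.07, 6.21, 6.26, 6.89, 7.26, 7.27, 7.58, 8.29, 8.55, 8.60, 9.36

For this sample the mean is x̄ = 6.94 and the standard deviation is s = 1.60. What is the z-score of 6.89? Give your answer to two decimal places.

-0.03

z = (6.89 − 6.94) / 1.60 = -0.03.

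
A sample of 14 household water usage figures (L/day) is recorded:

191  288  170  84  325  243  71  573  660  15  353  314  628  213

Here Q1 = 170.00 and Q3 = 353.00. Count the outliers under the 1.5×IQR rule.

IQR = 183.00; fences at 170.00 − 274.50 = -104.50 and 353.00 + 274.50 = 627.50.
Outside the cutoffs: 628, 660.

2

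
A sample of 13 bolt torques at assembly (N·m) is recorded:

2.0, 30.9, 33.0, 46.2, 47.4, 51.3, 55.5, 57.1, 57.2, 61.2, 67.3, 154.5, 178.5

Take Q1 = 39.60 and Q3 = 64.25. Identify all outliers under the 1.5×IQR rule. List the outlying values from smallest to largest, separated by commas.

IQR = Q3 − Q1 = 64.25 − 39.60 = 24.65.
Lower fence = Q1 − 1.5·IQR = 39.60 − 36.975 = 2.625.
Upper fence = Q3 + 1.5·IQR = 64.25 + 36.975 = 101.225.
2.0 < 2.625 → outlier.
154.5 > 101.225 → outlier.
178.5 > 101.225 → outlier.
All remaining values lie within [2.625, 101.225].

2.0, 154.5, 178.5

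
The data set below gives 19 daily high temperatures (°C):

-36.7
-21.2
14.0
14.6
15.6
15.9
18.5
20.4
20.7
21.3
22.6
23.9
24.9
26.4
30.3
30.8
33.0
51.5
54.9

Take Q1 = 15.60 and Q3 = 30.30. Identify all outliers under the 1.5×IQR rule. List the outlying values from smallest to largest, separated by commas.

-36.7, -21.2, 54.9

IQR = Q3 − Q1 = 30.30 − 15.60 = 14.70.
Lower fence = Q1 − 1.5·IQR = 15.60 − 22.05 = -6.45.
Upper fence = Q3 + 1.5·IQR = 30.30 + 22.05 = 52.35.
-36.7 < -6.45 → outlier.
-21.2 < -6.45 → outlier.
54.9 > 52.35 → outlier.
All remaining values lie within [-6.45, 52.35].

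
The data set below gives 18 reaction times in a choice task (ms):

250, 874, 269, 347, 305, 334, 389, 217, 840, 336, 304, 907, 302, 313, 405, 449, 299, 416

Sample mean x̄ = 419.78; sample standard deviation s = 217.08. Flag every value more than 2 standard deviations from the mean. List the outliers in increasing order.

Cutoffs at x̄ ± 2s: 419.78 ± 2·217.08 = [-14.38, 853.94].
874: z = 2.09, |z| > 2 → outlier.
907: z = 2.24, |z| > 2 → outlier.
Every other value lies within [-14.38, 853.94].

874, 907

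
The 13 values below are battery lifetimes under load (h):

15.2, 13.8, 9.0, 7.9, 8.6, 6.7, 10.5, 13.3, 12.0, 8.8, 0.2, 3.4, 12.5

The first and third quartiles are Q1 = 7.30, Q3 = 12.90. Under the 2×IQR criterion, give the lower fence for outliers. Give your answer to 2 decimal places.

-3.90

IQR = Q3 − Q1 = 12.90 − 7.30 = 5.60.
Lower fence = Q1 − 2·IQR = 7.30 − 11.20 = -3.90.
Upper fence = Q3 + 2·IQR = 12.90 + 11.20 = 24.10.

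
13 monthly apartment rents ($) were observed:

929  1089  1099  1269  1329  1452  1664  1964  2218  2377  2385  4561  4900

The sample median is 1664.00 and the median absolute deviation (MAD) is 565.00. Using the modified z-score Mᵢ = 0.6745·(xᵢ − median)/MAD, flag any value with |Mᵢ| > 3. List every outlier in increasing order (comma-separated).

|Mᵢ| > 3 ⇔ |xᵢ − 1664.00| > 3·565.00/0.6745 = 2512.97.
So outliers lie outside [-848.97, 4176.97].
4561: M = 3.46 → outlier.
4900: M = 3.86 → outlier.

4561, 4900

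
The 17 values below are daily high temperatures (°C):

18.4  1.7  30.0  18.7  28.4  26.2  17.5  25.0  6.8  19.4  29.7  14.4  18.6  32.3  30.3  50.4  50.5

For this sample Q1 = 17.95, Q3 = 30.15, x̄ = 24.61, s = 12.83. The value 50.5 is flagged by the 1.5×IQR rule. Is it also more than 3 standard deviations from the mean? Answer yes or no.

no

z = (50.5 − 24.61) / 12.83 = 2.02.
|z| = 2.02 ≤ 3.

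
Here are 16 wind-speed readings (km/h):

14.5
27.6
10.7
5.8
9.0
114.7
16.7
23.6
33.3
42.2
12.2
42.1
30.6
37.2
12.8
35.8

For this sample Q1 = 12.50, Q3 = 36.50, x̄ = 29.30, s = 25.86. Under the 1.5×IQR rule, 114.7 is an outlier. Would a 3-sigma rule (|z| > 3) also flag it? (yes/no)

z = (114.7 − 29.30) / 25.86 = 3.30.
|z| = 3.30 > 3.

yes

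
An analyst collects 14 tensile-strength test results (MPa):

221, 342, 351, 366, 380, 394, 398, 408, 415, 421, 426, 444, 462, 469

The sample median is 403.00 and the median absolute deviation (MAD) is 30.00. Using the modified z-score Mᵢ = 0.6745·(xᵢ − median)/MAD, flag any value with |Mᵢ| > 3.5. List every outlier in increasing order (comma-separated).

221

|Mᵢ| > 3.5 ⇔ |xᵢ − 403.00| > 3.5·30.00/0.6745 = 155.67.
So outliers lie outside [247.33, 558.67].
221: M = -4.09 → outlier.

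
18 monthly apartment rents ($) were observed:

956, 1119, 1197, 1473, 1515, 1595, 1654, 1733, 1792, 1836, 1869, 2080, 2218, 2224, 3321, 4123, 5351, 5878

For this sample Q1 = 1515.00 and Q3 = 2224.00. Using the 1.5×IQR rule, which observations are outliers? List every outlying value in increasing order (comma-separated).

3321, 4123, 5351, 5878

IQR = Q3 − Q1 = 2224.00 − 1515.00 = 709.00.
Lower fence = Q1 − 1.5·IQR = 1515.00 − 1063.50 = 451.50.
Upper fence = Q3 + 1.5·IQR = 2224.00 + 1063.50 = 3287.50.
3321 > 3287.50 → outlier.
4123 > 3287.50 → outlier.
5351 > 3287.50 → outlier.
5878 > 3287.50 → outlier.
All remaining values lie within [451.50, 3287.50].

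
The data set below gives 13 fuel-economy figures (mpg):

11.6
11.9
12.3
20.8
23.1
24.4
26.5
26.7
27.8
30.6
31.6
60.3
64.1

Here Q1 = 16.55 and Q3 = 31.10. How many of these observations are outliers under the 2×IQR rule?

2

IQR = 14.55; fences at 16.55 − 29.10 = -12.55 and 31.10 + 29.10 = 60.20.
Outside the cutoffs: 60.3, 64.1.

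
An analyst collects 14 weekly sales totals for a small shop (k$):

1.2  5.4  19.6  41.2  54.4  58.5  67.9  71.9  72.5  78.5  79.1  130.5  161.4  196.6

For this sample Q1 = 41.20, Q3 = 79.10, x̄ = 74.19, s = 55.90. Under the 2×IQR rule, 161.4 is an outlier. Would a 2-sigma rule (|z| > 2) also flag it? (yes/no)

no

z = (161.4 − 74.19) / 55.90 = 1.56.
|z| = 1.56 ≤ 2.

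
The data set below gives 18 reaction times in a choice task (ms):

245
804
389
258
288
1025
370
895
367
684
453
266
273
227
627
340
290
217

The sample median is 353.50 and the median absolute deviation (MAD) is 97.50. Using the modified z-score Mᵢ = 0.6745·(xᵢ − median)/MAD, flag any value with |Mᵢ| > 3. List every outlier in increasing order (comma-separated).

804, 895, 1025

|Mᵢ| > 3 ⇔ |xᵢ − 353.50| > 3·97.50/0.6745 = 433.65.
So outliers lie outside [-80.15, 787.15].
804: M = 3.12 → outlier.
895: M = 3.75 → outlier.
1025: M = 4.65 → outlier.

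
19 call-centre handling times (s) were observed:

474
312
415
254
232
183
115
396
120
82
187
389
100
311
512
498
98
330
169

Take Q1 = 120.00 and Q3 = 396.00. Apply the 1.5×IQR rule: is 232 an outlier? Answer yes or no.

IQR = Q3 − Q1 = 396.00 − 120.00 = 276.00.
Lower fence = Q1 − 1.5·IQR = 120.00 − 414.00 = -294.00.
Upper fence = Q3 + 1.5·IQR = 396.00 + 414.00 = 810.00.
232 lies within [-294.00, 810.00].

no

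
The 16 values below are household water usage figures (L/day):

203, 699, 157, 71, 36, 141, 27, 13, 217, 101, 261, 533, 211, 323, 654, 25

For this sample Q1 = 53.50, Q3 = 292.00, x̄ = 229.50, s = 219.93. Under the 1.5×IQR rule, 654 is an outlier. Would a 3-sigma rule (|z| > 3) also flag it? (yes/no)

z = (654 − 229.50) / 219.93 = 1.93.
|z| = 1.93 ≤ 3.

no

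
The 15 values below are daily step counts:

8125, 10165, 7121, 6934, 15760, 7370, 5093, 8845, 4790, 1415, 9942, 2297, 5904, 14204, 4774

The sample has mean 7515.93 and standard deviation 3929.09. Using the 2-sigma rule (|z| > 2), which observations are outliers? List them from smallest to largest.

15760

Cutoffs at x̄ ± 2s: 7515.93 ± 2·3929.09 = [-342.25, 15374.11].
15760: z = 2.10, |z| > 2 → outlier.
Every other value lies within [-342.25, 15374.11].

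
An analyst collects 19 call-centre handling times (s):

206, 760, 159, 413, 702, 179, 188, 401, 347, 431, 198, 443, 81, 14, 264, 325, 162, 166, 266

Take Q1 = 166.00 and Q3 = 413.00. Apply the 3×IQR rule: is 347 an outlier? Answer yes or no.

no

IQR = Q3 − Q1 = 413.00 − 166.00 = 247.00.
Lower fence = Q1 − 3·IQR = 166.00 − 741.00 = -575.00.
Upper fence = Q3 + 3·IQR = 413.00 + 741.00 = 1154.00.
347 lies within [-575.00, 1154.00].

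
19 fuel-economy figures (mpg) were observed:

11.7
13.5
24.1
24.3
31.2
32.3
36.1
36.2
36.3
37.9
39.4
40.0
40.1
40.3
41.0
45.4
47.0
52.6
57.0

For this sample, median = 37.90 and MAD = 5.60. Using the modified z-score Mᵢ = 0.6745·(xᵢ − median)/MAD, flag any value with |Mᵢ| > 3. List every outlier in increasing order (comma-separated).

|Mᵢ| > 3 ⇔ |xᵢ − 37.90| > 3·5.60/0.6745 = 24.91.
So outliers lie outside [12.99, 62.81].
11.7: M = -3.16 → outlier.

11.7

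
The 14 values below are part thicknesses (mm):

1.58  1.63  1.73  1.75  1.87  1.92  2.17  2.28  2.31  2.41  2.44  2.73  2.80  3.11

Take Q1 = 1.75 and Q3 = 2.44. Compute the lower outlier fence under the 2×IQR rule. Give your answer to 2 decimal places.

0.37

IQR = Q3 − Q1 = 2.44 − 1.75 = 0.69.
Lower fence = Q1 − 2·IQR = 1.75 − 1.38 = 0.37.
Upper fence = Q3 + 2·IQR = 2.44 + 1.38 = 3.82.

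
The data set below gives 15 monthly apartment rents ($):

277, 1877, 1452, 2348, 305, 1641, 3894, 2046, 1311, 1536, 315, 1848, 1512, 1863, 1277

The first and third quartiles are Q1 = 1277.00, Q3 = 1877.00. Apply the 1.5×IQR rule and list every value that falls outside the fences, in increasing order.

IQR = Q3 − Q1 = 1877.00 − 1277.00 = 600.00.
Lower fence = Q1 − 1.5·IQR = 1277.00 − 900.00 = 377.00.
Upper fence = Q3 + 1.5·IQR = 1877.00 + 900.00 = 2777.00.
277 < 377.00 → outlier.
305 < 377.00 → outlier.
315 < 377.00 → outlier.
3894 > 2777.00 → outlier.
All remaining values lie within [377.00, 2777.00].

277, 305, 315, 3894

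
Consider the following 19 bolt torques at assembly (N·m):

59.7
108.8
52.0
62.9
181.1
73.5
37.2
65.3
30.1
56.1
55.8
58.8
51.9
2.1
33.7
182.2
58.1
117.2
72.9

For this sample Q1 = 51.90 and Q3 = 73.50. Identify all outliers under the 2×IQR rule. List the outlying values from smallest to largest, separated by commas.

2.1, 117.2, 181.1, 182.2

IQR = Q3 − Q1 = 73.50 − 51.90 = 21.60.
Lower fence = Q1 − 2·IQR = 51.90 − 43.20 = 8.70.
Upper fence = Q3 + 2·IQR = 73.50 + 43.20 = 116.70.
2.1 < 8.70 → outlier.
117.2 > 116.70 → outlier.
181.1 > 116.70 → outlier.
182.2 > 116.70 → outlier.
All remaining values lie within [8.70, 116.70].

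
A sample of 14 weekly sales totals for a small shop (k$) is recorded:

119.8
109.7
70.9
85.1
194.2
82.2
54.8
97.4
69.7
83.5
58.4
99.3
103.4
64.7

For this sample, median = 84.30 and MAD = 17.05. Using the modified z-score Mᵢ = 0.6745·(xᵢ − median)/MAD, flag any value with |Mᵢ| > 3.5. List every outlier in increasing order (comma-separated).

|Mᵢ| > 3.5 ⇔ |xᵢ − 84.30| > 3.5·17.05/0.6745 = 88.47.
So outliers lie outside [-4.17, 172.77].
194.2: M = 4.35 → outlier.

194.2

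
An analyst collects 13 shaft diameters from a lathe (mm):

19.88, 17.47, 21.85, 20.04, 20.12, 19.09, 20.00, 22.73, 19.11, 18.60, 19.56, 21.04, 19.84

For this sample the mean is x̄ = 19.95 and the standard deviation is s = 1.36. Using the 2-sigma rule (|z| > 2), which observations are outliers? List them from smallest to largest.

Cutoffs at x̄ ± 2s: 19.95 ± 2·1.36 = [17.23, 22.67].
22.73: z = 2.04, |z| > 2 → outlier.
Every other value lies within [17.23, 22.67].

22.73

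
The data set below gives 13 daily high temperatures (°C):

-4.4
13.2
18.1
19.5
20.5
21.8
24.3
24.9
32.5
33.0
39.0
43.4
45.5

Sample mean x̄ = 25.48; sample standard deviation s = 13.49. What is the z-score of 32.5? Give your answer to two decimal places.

0.52

z = (32.5 − 25.48) / 13.49 = 0.52.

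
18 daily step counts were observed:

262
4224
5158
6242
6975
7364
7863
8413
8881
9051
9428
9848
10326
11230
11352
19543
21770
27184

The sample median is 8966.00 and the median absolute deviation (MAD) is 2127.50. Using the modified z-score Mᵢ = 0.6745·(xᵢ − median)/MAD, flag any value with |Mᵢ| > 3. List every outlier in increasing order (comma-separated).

|Mᵢ| > 3 ⇔ |xᵢ − 8966.00| > 3·2127.50/0.6745 = 9462.56.
So outliers lie outside [-496.56, 18428.56].
19543: M = 3.35 → outlier.
21770: M = 4.06 → outlier.
27184: M = 5.78 → outlier.

19543, 21770, 27184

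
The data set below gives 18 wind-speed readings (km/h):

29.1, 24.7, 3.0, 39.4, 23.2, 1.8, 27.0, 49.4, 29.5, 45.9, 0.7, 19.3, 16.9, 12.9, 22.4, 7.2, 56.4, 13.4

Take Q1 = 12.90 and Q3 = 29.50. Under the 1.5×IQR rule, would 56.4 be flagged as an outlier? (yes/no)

yes

IQR = Q3 − Q1 = 29.50 − 12.90 = 16.60.
Lower fence = Q1 − 1.5·IQR = 12.90 − 24.90 = -12.00.
Upper fence = Q3 + 1.5·IQR = 29.50 + 24.90 = 54.40.
56.4 lies above the upper fence.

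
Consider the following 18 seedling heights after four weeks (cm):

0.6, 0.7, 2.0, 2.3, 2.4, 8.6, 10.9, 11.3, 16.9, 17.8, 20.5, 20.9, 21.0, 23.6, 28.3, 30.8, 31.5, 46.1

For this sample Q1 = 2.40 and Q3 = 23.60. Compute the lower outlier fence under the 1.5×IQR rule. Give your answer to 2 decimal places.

-29.40

IQR = Q3 − Q1 = 23.60 − 2.40 = 21.20.
Lower fence = Q1 − 1.5·IQR = 2.40 − 31.80 = -29.40.
Upper fence = Q3 + 1.5·IQR = 23.60 + 31.80 = 55.40.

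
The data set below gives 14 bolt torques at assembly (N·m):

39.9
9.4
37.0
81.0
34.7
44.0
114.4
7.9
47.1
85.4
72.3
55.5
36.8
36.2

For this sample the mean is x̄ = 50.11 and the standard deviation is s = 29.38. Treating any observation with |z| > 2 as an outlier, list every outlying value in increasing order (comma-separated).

Cutoffs at x̄ ± 2s: 50.11 ± 2·29.38 = [-8.65, 108.87].
114.4: z = 2.19, |z| > 2 → outlier.
Every other value lies within [-8.65, 108.87].

114.4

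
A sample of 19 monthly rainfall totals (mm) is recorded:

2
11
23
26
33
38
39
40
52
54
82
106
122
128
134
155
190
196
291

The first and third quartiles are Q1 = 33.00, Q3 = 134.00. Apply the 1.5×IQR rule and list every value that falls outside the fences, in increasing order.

291

IQR = Q3 − Q1 = 134.00 − 33.00 = 101.00.
Lower fence = Q1 − 1.5·IQR = 33.00 − 151.50 = -118.50.
Upper fence = Q3 + 1.5·IQR = 134.00 + 151.50 = 285.50.
291 > 285.50 → outlier.
All remaining values lie within [-118.50, 285.50].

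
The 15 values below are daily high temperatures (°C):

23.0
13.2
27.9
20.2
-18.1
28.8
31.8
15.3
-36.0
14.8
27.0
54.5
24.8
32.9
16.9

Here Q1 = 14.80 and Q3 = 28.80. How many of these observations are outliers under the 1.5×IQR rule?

3

IQR = 14.00; fences at 14.80 − 21.00 = -6.20 and 28.80 + 21.00 = 49.80.
Outside the cutoffs: -36.0, -18.1, 54.5.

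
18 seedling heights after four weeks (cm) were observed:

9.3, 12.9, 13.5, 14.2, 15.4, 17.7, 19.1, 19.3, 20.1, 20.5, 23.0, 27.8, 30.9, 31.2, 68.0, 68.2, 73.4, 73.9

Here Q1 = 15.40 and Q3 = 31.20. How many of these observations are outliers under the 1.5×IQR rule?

IQR = 15.80; fences at 15.40 − 23.70 = -8.30 and 31.20 + 23.70 = 54.90.
Outside the cutoffs: 68.0, 68.2, 73.4, 73.9.

4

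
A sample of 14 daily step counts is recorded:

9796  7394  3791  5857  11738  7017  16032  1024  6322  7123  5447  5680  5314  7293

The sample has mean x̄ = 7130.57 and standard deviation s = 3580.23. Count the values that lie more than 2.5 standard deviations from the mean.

0

Cutoffs: x̄ ± 2.5s = [-1820.005, 16081.145].
Every value lies within the cutoffs.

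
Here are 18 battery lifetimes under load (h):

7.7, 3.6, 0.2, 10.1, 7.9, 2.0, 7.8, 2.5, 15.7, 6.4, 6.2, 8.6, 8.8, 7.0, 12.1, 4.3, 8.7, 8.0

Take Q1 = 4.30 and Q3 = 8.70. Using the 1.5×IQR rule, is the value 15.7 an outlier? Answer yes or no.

IQR = Q3 − Q1 = 8.70 − 4.30 = 4.40.
Lower fence = Q1 − 1.5·IQR = 4.30 − 6.60 = -2.30.
Upper fence = Q3 + 1.5·IQR = 8.70 + 6.60 = 15.30.
15.7 lies above the upper fence.

yes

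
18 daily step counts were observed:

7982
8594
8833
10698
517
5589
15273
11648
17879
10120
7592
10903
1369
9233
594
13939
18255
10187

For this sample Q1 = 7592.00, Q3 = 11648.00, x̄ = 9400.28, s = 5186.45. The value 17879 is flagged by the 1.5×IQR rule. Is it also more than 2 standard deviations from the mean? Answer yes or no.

no

z = (17879 − 9400.28) / 5186.45 = 1.63.
|z| = 1.63 ≤ 2.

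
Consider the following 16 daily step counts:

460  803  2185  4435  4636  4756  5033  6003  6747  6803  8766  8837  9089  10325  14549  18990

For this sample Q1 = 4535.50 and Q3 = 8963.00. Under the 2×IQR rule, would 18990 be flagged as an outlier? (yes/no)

IQR = Q3 − Q1 = 8963.00 − 4535.50 = 4427.50.
Lower fence = Q1 − 2·IQR = 4535.50 − 8855.00 = -4319.50.
Upper fence = Q3 + 2·IQR = 8963.00 + 8855.00 = 17818.00.
18990 lies above the upper fence.

yes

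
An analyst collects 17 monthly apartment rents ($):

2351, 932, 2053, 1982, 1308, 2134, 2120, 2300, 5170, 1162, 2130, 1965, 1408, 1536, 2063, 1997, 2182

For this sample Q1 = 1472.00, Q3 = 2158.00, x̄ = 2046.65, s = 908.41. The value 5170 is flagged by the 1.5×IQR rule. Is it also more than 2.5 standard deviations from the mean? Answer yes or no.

z = (5170 − 2046.65) / 908.41 = 3.44.
|z| = 3.44 > 2.5.

yes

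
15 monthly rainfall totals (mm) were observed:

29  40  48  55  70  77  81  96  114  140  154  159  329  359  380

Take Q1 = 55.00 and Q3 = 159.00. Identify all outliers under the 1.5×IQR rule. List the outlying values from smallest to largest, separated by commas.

IQR = Q3 − Q1 = 159.00 − 55.00 = 104.00.
Lower fence = Q1 − 1.5·IQR = 55.00 − 156.00 = -101.00.
Upper fence = Q3 + 1.5·IQR = 159.00 + 156.00 = 315.00.
329 > 315.00 → outlier.
359 > 315.00 → outlier.
380 > 315.00 → outlier.
All remaining values lie within [-101.00, 315.00].

329, 359, 380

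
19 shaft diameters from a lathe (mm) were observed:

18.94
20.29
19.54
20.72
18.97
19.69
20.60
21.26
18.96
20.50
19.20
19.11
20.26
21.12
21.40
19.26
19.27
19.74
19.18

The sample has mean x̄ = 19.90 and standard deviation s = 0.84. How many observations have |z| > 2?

0

Cutoffs: x̄ ± 2s = [18.22, 21.58].
Every value lies within the cutoffs.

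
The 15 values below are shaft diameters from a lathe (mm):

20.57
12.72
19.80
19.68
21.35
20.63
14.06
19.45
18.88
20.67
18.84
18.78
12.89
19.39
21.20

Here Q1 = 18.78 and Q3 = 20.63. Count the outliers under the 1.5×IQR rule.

IQR = 1.85; fences at 18.78 − 2.775 = 16.005 and 20.63 + 2.775 = 23.405.
Outside the cutoffs: 12.72, 12.89, 14.06.

3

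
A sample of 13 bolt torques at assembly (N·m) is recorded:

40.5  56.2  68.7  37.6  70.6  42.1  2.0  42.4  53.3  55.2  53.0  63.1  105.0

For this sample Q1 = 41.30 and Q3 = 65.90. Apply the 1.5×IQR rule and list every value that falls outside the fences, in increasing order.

IQR = Q3 − Q1 = 65.90 − 41.30 = 24.60.
Lower fence = Q1 − 1.5·IQR = 41.30 − 36.90 = 4.40.
Upper fence = Q3 + 1.5·IQR = 65.90 + 36.90 = 102.80.
2.0 < 4.40 → outlier.
105.0 > 102.80 → outlier.
All remaining values lie within [4.40, 102.80].

2.0, 105.0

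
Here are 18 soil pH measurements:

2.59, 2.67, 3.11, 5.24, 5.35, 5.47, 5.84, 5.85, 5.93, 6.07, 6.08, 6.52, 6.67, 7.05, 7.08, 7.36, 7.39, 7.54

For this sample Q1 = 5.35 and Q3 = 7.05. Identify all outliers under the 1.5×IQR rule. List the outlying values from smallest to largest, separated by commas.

IQR = Q3 − Q1 = 7.05 − 5.35 = 1.70.
Lower fence = Q1 − 1.5·IQR = 5.35 − 2.55 = 2.80.
Upper fence = Q3 + 1.5·IQR = 7.05 + 2.55 = 9.60.
2.59 < 2.80 → outlier.
2.67 < 2.80 → outlier.
All remaining values lie within [2.80, 9.60].

2.59, 2.67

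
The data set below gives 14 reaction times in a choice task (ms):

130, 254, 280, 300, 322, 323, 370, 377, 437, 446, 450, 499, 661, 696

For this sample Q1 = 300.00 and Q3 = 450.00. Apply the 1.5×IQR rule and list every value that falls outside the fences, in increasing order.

696

IQR = Q3 − Q1 = 450.00 − 300.00 = 150.00.
Lower fence = Q1 − 1.5·IQR = 300.00 − 225.00 = 75.00.
Upper fence = Q3 + 1.5·IQR = 450.00 + 225.00 = 675.00.
696 > 675.00 → outlier.
All remaining values lie within [75.00, 675.00].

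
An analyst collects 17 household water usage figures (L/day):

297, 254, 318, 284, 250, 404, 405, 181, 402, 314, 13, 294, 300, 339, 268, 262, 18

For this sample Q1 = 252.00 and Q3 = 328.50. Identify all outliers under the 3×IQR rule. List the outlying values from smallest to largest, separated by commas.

13, 18

IQR = Q3 − Q1 = 328.50 − 252.00 = 76.50.
Lower fence = Q1 − 3·IQR = 252.00 − 229.50 = 22.50.
Upper fence = Q3 + 3·IQR = 328.50 + 229.50 = 558.00.
13 < 22.50 → outlier.
18 < 22.50 → outlier.
All remaining values lie within [22.50, 558.00].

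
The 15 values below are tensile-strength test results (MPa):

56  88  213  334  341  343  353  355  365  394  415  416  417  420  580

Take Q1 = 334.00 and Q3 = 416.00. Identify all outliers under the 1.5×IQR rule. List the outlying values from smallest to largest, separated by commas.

56, 88, 580

IQR = Q3 − Q1 = 416.00 − 334.00 = 82.00.
Lower fence = Q1 − 1.5·IQR = 334.00 − 123.00 = 211.00.
Upper fence = Q3 + 1.5·IQR = 416.00 + 123.00 = 539.00.
56 < 211.00 → outlier.
88 < 211.00 → outlier.
580 > 539.00 → outlier.
All remaining values lie within [211.00, 539.00].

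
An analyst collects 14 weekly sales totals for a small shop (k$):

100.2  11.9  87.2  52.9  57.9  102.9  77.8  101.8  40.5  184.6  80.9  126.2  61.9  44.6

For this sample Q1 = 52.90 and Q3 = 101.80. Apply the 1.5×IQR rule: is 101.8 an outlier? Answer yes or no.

no

IQR = Q3 − Q1 = 101.80 − 52.90 = 48.90.
Lower fence = Q1 − 1.5·IQR = 52.90 − 73.35 = -20.45.
Upper fence = Q3 + 1.5·IQR = 101.80 + 73.35 = 175.15.
101.8 lies within [-20.45, 175.15].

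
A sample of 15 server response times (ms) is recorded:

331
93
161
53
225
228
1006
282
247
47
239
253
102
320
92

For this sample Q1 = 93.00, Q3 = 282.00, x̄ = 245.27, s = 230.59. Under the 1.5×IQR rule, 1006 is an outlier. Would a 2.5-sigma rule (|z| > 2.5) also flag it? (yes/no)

yes

z = (1006 − 245.27) / 230.59 = 3.30.
|z| = 3.30 > 2.5.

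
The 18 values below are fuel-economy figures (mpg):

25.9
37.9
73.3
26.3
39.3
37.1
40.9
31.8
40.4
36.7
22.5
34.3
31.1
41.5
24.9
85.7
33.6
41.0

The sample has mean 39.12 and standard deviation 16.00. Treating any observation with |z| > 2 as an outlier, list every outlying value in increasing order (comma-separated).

Cutoffs at x̄ ± 2s: 39.12 ± 2·16.00 = [7.12, 71.12].
73.3: z = 2.14, |z| > 2 → outlier.
85.7: z = 2.91, |z| > 2 → outlier.
Every other value lies within [7.12, 71.12].

73.3, 85.7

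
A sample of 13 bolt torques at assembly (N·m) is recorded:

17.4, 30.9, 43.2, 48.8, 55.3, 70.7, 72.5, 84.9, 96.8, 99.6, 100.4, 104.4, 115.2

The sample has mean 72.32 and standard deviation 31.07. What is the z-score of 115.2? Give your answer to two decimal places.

z = (115.2 − 72.32) / 31.07 = 1.38.

1.38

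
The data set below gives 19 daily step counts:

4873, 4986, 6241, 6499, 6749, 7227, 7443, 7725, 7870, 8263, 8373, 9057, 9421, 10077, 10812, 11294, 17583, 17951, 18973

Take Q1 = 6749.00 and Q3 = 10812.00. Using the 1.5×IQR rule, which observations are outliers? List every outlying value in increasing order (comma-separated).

IQR = Q3 − Q1 = 10812.00 − 6749.00 = 4063.00.
Lower fence = Q1 − 1.5·IQR = 6749.00 − 6094.50 = 654.50.
Upper fence = Q3 + 1.5·IQR = 10812.00 + 6094.50 = 16906.50.
17583 > 16906.50 → outlier.
17951 > 16906.50 → outlier.
18973 > 16906.50 → outlier.
All remaining values lie within [654.50, 16906.50].

17583, 17951, 18973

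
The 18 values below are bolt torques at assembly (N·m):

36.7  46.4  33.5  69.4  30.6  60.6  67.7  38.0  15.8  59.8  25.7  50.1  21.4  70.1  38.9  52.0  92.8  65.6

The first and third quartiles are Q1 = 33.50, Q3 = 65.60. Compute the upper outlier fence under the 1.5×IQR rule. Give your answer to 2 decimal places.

IQR = Q3 − Q1 = 65.60 − 33.50 = 32.10.
Lower fence = Q1 − 1.5·IQR = 33.50 − 48.15 = -14.65.
Upper fence = Q3 + 1.5·IQR = 65.60 + 48.15 = 113.75.

113.75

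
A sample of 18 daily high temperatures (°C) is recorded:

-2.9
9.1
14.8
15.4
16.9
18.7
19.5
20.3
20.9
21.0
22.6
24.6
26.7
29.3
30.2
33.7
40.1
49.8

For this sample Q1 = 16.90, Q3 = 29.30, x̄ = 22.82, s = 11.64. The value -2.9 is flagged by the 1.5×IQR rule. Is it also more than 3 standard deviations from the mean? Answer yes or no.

z = (-2.9 − 22.82) / 11.64 = -2.21.
|z| = 2.21 ≤ 3.

no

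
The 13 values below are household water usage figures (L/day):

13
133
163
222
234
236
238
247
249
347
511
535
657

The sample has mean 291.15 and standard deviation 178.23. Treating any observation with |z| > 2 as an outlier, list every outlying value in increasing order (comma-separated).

657

Cutoffs at x̄ ± 2s: 291.15 ± 2·178.23 = [-65.31, 647.61].
657: z = 2.05, |z| > 2 → outlier.
Every other value lies within [-65.31, 647.61].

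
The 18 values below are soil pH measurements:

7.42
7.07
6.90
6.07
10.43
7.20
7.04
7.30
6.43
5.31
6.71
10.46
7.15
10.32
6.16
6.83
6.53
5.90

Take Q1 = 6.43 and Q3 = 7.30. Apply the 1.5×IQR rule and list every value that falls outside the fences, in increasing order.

IQR = Q3 − Q1 = 7.30 − 6.43 = 0.87.
Lower fence = Q1 − 1.5·IQR = 6.43 − 1.305 = 5.125.
Upper fence = Q3 + 1.5·IQR = 7.30 + 1.305 = 8.605.
10.32 > 8.605 → outlier.
10.43 > 8.605 → outlier.
10.46 > 8.605 → outlier.
All remaining values lie within [5.125, 8.605].

10.32, 10.43, 10.46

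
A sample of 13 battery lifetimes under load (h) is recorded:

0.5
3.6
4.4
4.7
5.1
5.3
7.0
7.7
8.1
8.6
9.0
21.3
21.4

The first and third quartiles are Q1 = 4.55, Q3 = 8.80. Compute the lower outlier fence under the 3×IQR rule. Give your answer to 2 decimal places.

-8.20

IQR = Q3 − Q1 = 8.80 − 4.55 = 4.25.
Lower fence = Q1 − 3·IQR = 4.55 − 12.75 = -8.20.
Upper fence = Q3 + 3·IQR = 8.80 + 12.75 = 21.55.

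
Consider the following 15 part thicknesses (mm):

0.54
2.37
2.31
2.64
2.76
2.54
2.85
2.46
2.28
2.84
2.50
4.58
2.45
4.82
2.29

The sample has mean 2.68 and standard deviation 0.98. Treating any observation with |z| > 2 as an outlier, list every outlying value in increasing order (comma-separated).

Cutoffs at x̄ ± 2s: 2.68 ± 2·0.98 = [0.72, 4.64].
0.54: z = -2.18, |z| > 2 → outlier.
4.82: z = 2.18, |z| > 2 → outlier.
Every other value lies within [0.72, 4.64].

0.54, 4.82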